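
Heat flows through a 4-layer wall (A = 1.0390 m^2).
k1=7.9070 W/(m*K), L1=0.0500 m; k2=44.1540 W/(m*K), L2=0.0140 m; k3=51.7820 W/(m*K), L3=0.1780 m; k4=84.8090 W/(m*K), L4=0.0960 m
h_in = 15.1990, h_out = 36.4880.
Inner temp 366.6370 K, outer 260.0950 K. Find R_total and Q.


R_conv_in = 1/(15.1990*1.0390) = 0.0633
R_1 = 0.0500/(7.9070*1.0390) = 0.0061
R_2 = 0.0140/(44.1540*1.0390) = 0.0003
R_3 = 0.1780/(51.7820*1.0390) = 0.0033
R_4 = 0.0960/(84.8090*1.0390) = 0.0011
R_conv_out = 1/(36.4880*1.0390) = 0.0264
R_total = 0.1005 K/W
Q = 106.5420 / 0.1005 = 1060.2149 W

R_total = 0.1005 K/W, Q = 1060.2149 W


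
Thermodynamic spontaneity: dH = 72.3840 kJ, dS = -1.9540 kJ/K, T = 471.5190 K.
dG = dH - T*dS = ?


T*dS = 471.5190 * -1.9540 = -921.3481 kJ
dG = 72.3840 + 921.3481 = 993.7321 kJ (non-spontaneous)

dG = 993.7321 kJ, non-spontaneous


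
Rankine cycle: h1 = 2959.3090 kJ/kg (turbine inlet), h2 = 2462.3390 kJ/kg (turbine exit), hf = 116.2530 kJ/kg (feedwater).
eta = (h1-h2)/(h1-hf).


W = 496.9700 kJ/kg
Q_in = 2843.0560 kJ/kg
eta = 0.1748 = 17.4801%

eta = 17.4801%


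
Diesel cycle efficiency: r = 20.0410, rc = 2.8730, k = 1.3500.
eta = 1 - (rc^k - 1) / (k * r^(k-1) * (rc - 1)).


r^(k-1) = 2.8554
rc^k = 4.1567
eta = 0.5628 = 56.2784%

56.2784%


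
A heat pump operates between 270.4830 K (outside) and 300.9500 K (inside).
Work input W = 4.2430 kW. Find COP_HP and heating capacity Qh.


COP = 300.9500 / 30.4670 = 9.8779
Qh = 9.8779 * 4.2430 = 41.9119 kW

COP = 9.8779, Qh = 41.9119 kW


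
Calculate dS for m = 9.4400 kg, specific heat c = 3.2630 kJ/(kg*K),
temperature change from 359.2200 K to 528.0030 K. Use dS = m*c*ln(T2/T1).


T2/T1 = 1.4699
ln(T2/T1) = 0.3852
dS = 9.4400 * 3.2630 * 0.3852 = 11.8642 kJ/K

11.8642 kJ/K


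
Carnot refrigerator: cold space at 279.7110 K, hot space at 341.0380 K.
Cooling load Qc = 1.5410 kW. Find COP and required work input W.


COP = 279.7110 / 61.3270 = 4.5610
W = 1.5410 / 4.5610 = 0.3379 kW

COP = 4.5610, W = 0.3379 kW


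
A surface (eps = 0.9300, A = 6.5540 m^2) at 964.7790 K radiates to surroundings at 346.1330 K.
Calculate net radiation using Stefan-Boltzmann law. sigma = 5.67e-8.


T^4 = 8.6639e+11
Tsurr^4 = 1.4354e+10
Q = 0.9300 * 5.67e-8 * 6.5540 * 8.5203e+11 = 294461.3549 W

294461.3549 W


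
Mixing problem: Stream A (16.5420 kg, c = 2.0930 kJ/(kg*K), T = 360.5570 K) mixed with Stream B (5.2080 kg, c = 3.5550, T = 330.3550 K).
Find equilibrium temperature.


num = 18599.6887
den = 53.1368
Tf = 350.0337 K

350.0337 K


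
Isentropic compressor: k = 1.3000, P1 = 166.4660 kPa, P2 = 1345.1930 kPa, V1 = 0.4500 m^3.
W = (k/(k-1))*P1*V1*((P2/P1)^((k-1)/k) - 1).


(k-1)/k = 0.2308
(P2/P1)^exp = 1.6196
W = 4.3333 * 166.4660 * 0.4500 * (1.6196 - 1) = 201.1346 kJ

201.1346 kJ


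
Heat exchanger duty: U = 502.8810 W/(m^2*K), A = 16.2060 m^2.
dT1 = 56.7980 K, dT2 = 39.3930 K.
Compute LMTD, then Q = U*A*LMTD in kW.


LMTD = 47.5660 K
Q = 502.8810 * 16.2060 * 47.5660 = 387647.7576 W = 387.6478 kW

387.6478 kW


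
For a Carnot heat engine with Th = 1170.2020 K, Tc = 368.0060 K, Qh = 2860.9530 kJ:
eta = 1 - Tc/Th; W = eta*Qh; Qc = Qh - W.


eta = 1 - 368.0060/1170.2020 = 0.6855
W = 0.6855 * 2860.9530 = 1961.2384 kJ
Qc = 2860.9530 - 1961.2384 = 899.7146 kJ

eta = 68.5519%, W = 1961.2384 kJ, Qc = 899.7146 kJ


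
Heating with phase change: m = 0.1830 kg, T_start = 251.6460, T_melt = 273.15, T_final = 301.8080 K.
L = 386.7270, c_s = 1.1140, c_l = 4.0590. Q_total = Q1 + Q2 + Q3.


Q1 (sensible, solid) = 0.1830 * 1.1140 * 21.5040 = 4.3838 kJ
Q2 (latent) = 0.1830 * 386.7270 = 70.7710 kJ
Q3 (sensible, liquid) = 0.1830 * 4.0590 * 28.6580 = 21.2871 kJ
Q_total = 96.4420 kJ

96.4420 kJ


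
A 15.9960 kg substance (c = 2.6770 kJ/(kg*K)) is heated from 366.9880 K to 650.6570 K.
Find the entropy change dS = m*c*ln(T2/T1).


T2/T1 = 1.7730
ln(T2/T1) = 0.5727
dS = 15.9960 * 2.6770 * 0.5727 = 24.5218 kJ/K

24.5218 kJ/K


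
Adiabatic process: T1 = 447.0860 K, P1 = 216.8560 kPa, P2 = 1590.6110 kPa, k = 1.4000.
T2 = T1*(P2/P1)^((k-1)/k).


(k-1)/k = 0.2857
(P2/P1)^exp = 1.7671
T2 = 447.0860 * 1.7671 = 790.0345 K

790.0345 K


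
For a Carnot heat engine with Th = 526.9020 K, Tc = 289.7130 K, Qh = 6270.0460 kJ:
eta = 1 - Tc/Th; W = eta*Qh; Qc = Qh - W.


eta = 1 - 289.7130/526.9020 = 0.4502
W = 0.4502 * 6270.0460 = 2822.5096 kJ
Qc = 6270.0460 - 2822.5096 = 3447.5364 kJ

eta = 45.0158%, W = 2822.5096 kJ, Qc = 3447.5364 kJ


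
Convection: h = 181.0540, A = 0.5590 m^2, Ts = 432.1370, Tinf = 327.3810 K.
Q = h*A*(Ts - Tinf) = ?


dT = 104.7560 K
Q = 181.0540 * 0.5590 * 104.7560 = 10602.2695 W

10602.2695 W


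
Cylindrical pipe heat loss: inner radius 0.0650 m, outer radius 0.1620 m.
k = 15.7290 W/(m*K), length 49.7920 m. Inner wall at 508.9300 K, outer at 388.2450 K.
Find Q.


dT = 120.6850 K
ln(ro/ri) = 0.9132
Q = 2*pi*15.7290*49.7920*120.6850 / 0.9132 = 650314.7919 W

650314.7919 W


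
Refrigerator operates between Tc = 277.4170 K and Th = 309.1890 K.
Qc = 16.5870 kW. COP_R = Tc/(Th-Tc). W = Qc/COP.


COP = 277.4170 / 31.7720 = 8.7315
W = 16.5870 / 8.7315 = 1.8997 kW

COP = 8.7315, W = 1.8997 kW


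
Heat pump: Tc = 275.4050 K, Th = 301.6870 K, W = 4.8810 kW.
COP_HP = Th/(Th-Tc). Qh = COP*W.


COP = 301.6870 / 26.2820 = 11.4788
Qh = 11.4788 * 4.8810 = 56.0282 kW

COP = 11.4788, Qh = 56.0282 kW


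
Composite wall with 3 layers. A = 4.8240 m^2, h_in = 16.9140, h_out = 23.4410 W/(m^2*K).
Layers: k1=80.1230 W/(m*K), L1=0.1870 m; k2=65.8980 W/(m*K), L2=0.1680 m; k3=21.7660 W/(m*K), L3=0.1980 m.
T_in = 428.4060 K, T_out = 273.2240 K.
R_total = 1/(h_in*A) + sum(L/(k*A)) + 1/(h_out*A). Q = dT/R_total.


R_conv_in = 1/(16.9140*4.8240) = 0.0123
R_1 = 0.1870/(80.1230*4.8240) = 0.0005
R_2 = 0.1680/(65.8980*4.8240) = 0.0005
R_3 = 0.1980/(21.7660*4.8240) = 0.0019
R_conv_out = 1/(23.4410*4.8240) = 0.0088
R_total = 0.0240 K/W
Q = 155.1820 / 0.0240 = 6466.6440 W

R_total = 0.0240 K/W, Q = 6466.6440 W


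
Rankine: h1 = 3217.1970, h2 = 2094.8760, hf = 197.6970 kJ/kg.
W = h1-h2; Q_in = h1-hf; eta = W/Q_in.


W = 1122.3210 kJ/kg
Q_in = 3019.5000 kJ/kg
eta = 0.3717 = 37.1691%

eta = 37.1691%


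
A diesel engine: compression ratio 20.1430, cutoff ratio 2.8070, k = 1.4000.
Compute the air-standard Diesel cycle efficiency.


r^(k-1) = 3.3239
rc^k = 4.2417
eta = 0.6145 = 61.4489%

61.4489%


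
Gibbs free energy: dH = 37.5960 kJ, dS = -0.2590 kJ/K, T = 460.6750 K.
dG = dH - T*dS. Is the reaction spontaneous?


T*dS = 460.6750 * -0.2590 = -119.3148 kJ
dG = 37.5960 + 119.3148 = 156.9108 kJ (non-spontaneous)

dG = 156.9108 kJ, non-spontaneous


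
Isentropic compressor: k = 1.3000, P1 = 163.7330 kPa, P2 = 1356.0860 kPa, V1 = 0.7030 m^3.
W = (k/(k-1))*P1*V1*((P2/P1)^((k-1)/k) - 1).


(k-1)/k = 0.2308
(P2/P1)^exp = 1.6288
W = 4.3333 * 163.7330 * 0.7030 * (1.6288 - 1) = 313.6610 kJ

313.6610 kJ


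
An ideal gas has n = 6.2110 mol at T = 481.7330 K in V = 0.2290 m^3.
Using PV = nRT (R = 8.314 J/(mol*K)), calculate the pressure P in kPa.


P = nRT/V = 6.2110 * 8.314 * 481.7330 / 0.2290
= 24875.8510 / 0.2290 = 108628.1704 Pa = 108.6282 kPa

108.6282 kPa


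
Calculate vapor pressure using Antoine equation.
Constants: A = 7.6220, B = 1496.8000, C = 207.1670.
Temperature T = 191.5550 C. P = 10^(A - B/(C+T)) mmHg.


C+T = 398.7220
B/(C+T) = 3.7540
log10(P) = 7.6220 - 3.7540 = 3.8680
P = 10^3.8680 = 7379.1441 mmHg

7379.1441 mmHg


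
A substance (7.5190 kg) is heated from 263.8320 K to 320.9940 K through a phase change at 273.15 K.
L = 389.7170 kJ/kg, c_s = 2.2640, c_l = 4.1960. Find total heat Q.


Q1 (sensible, solid) = 7.5190 * 2.2640 * 9.3180 = 158.6205 kJ
Q2 (latent) = 7.5190 * 389.7170 = 2930.2821 kJ
Q3 (sensible, liquid) = 7.5190 * 4.1960 * 47.8440 = 1509.4650 kJ
Q_total = 4598.3676 kJ

4598.3676 kJ


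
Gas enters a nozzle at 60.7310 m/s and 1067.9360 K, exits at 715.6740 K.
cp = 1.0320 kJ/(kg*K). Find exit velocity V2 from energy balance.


dT = 352.2620 K
2*cp*1000*dT = 727068.7680
V1^2 = 3688.2544
V2 = sqrt(730757.0224) = 854.8433 m/s

854.8433 m/s


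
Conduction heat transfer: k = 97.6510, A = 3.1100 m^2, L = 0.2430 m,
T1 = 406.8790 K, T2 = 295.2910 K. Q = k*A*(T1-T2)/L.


dT = 111.5880 K
Q = 97.6510 * 3.1100 * 111.5880 / 0.2430 = 139459.5644 W

139459.5644 W


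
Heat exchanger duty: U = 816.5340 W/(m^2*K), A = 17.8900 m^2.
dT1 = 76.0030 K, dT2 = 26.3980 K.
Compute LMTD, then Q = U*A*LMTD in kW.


LMTD = 46.9085 K
Q = 816.5340 * 17.8900 * 46.9085 = 685229.4678 W = 685.2295 kW

685.2295 kW


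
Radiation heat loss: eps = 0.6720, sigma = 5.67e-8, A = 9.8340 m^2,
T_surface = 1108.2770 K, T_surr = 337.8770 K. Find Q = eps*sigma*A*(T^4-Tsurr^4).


T^4 = 1.5087e+12
Tsurr^4 = 1.3033e+10
Q = 0.6720 * 5.67e-8 * 9.8340 * 1.4956e+12 = 560412.5356 W

560412.5356 W


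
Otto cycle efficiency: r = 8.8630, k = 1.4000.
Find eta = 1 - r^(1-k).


r^(k-1) = 2.3935
eta = 1 - 1/2.3935 = 0.5822 = 58.2201%

58.2201%


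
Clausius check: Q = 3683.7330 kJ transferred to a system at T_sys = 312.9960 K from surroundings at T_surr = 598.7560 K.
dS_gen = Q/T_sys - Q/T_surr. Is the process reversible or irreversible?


dS_sys = 3683.7330/312.9960 = 11.7693 kJ/K
dS_surr = -3683.7330/598.7560 = -6.1523 kJ/K
dS_gen = 11.7693 - 6.1523 = 5.6170 kJ/K (irreversible)

dS_gen = 5.6170 kJ/K, irreversible


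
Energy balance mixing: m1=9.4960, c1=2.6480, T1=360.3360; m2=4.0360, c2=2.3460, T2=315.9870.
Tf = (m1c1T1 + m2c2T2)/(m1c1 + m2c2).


num = 12052.7047
den = 34.6139
Tf = 348.2045 K

348.2045 K


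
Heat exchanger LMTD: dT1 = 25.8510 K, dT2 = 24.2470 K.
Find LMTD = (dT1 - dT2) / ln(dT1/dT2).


dT1/dT2 = 1.0662
ln(dT1/dT2) = 0.0641
LMTD = 1.6040 / 0.0641 = 25.0404 K

25.0404 K


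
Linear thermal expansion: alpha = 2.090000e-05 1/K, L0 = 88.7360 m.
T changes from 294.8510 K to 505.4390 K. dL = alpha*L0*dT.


dT = 210.5880 K
dL = 2.090000e-05 * 88.7360 * 210.5880 = 0.390553 m
L_final = 89.126553 m

dL = 0.390553 m


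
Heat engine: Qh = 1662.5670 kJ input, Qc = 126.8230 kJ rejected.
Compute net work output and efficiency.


W = 1662.5670 - 126.8230 = 1535.7440 kJ
eta = 1535.7440 / 1662.5670 = 0.9237 = 92.3719%

W = 1535.7440 kJ, eta = 92.3719%


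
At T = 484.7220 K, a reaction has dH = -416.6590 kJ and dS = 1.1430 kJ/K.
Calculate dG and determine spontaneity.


T*dS = 484.7220 * 1.1430 = 554.0372 kJ
dG = -416.6590 - 554.0372 = -970.6962 kJ (spontaneous)

dG = -970.6962 kJ, spontaneous


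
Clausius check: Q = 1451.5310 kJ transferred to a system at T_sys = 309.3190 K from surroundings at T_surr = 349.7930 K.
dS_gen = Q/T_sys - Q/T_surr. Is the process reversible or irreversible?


dS_sys = 1451.5310/309.3190 = 4.6927 kJ/K
dS_surr = -1451.5310/349.7930 = -4.1497 kJ/K
dS_gen = 4.6927 - 4.1497 = 0.5430 kJ/K (irreversible)

dS_gen = 0.5430 kJ/K, irreversible


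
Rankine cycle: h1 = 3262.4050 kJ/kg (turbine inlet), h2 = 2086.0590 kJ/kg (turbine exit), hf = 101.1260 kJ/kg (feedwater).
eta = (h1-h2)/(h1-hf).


W = 1176.3460 kJ/kg
Q_in = 3161.2790 kJ/kg
eta = 0.3721 = 37.2111%

eta = 37.2111%


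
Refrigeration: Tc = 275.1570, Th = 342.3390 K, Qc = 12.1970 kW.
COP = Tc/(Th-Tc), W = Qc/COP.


COP = 275.1570 / 67.1820 = 4.0957
W = 12.1970 / 4.0957 = 2.9780 kW

COP = 4.0957, W = 2.9780 kW


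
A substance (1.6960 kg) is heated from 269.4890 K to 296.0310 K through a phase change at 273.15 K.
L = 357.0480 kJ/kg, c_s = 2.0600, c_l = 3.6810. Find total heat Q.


Q1 (sensible, solid) = 1.6960 * 2.0600 * 3.6610 = 12.7907 kJ
Q2 (latent) = 1.6960 * 357.0480 = 605.5534 kJ
Q3 (sensible, liquid) = 1.6960 * 3.6810 * 22.8810 = 142.8455 kJ
Q_total = 761.1896 kJ

761.1896 kJ


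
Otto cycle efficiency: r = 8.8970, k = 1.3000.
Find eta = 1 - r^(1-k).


r^(k-1) = 1.9265
eta = 1 - 1/1.9265 = 0.4809 = 48.0929%

48.0929%


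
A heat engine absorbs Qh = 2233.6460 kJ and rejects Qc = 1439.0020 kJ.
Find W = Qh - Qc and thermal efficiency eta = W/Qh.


W = 2233.6460 - 1439.0020 = 794.6440 kJ
eta = 794.6440 / 2233.6460 = 0.3558 = 35.5761%

W = 794.6440 kJ, eta = 35.5761%


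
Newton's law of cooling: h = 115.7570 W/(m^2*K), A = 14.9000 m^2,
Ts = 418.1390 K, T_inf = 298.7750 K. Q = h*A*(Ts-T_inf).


dT = 119.3640 K
Q = 115.7570 * 14.9000 * 119.3640 = 205876.5564 W

205876.5564 W


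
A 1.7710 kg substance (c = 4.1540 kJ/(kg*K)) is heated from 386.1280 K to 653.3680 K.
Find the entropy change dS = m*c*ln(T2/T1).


T2/T1 = 1.6921
ln(T2/T1) = 0.5260
dS = 1.7710 * 4.1540 * 0.5260 = 3.8694 kJ/K

3.8694 kJ/K


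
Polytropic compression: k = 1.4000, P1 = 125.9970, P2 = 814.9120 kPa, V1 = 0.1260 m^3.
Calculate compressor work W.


(k-1)/k = 0.2857
(P2/P1)^exp = 1.7047
W = 3.5000 * 125.9970 * 0.1260 * (1.7047 - 1) = 39.1553 kJ

39.1553 kJ


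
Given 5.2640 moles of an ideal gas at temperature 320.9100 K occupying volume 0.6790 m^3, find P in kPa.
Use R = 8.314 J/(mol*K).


P = nRT/V = 5.2640 * 8.314 * 320.9100 / 0.6790
= 14044.5928 / 0.6790 = 20684.2309 Pa = 20.6842 kPa

20.6842 kPa


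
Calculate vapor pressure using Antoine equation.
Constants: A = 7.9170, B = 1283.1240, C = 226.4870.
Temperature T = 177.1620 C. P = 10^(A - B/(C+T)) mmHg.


C+T = 403.6490
B/(C+T) = 3.1788
log10(P) = 7.9170 - 3.1788 = 4.7382
P = 10^4.7382 = 54725.3699 mmHg

54725.3699 mmHg


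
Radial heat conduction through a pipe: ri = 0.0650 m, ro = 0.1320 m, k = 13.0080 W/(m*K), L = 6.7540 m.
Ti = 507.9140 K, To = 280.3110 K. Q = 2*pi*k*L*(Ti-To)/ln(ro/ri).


dT = 227.6030 K
ln(ro/ri) = 0.7084
Q = 2*pi*13.0080*6.7540*227.6030 / 0.7084 = 177354.3723 W

177354.3723 W


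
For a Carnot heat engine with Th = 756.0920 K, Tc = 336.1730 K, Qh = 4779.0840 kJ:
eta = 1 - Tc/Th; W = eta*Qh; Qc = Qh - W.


eta = 1 - 336.1730/756.0920 = 0.5554
W = 0.5554 * 4779.0840 = 2654.2116 kJ
Qc = 4779.0840 - 2654.2116 = 2124.8724 kJ

eta = 55.5381%, W = 2654.2116 kJ, Qc = 2124.8724 kJ


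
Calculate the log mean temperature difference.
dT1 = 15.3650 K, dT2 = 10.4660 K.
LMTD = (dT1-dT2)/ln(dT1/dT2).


dT1/dT2 = 1.4681
ln(dT1/dT2) = 0.3840
LMTD = 4.8990 / 0.3840 = 12.7591 K

12.7591 K


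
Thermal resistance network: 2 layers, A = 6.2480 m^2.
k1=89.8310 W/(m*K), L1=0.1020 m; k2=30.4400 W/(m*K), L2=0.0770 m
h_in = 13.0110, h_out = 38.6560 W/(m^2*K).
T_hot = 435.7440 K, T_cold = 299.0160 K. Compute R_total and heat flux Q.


R_conv_in = 1/(13.0110*6.2480) = 0.0123
R_1 = 0.1020/(89.8310*6.2480) = 0.0002
R_2 = 0.0770/(30.4400*6.2480) = 0.0004
R_conv_out = 1/(38.6560*6.2480) = 0.0041
R_total = 0.0170 K/W
Q = 136.7280 / 0.0170 = 8029.4975 W

R_total = 0.0170 K/W, Q = 8029.4975 W


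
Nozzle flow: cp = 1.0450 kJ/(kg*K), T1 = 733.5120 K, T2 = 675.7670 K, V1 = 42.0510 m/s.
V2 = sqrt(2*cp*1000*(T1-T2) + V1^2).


dT = 57.7450 K
2*cp*1000*dT = 120687.0500
V1^2 = 1768.2866
V2 = sqrt(122455.3366) = 349.9362 m/s

349.9362 m/s


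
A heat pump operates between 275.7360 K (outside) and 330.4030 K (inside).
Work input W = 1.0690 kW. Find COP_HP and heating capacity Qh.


COP = 330.4030 / 54.6670 = 6.0439
Qh = 6.0439 * 1.0690 = 6.4610 kW

COP = 6.0439, Qh = 6.4610 kW


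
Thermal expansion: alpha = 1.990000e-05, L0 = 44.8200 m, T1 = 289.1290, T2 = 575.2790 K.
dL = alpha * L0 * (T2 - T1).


dT = 286.1500 K
dL = 1.990000e-05 * 44.8200 * 286.1500 = 0.255222 m
L_final = 45.075222 m

dL = 0.255222 m


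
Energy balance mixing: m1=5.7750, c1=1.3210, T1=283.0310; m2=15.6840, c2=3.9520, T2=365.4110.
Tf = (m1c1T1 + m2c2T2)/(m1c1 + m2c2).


num = 24808.5112
den = 69.6119
Tf = 356.3830 K

356.3830 K


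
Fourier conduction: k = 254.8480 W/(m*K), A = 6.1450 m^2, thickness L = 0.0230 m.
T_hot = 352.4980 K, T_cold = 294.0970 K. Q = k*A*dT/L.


dT = 58.4010 K
Q = 254.8480 * 6.1450 * 58.4010 / 0.0230 = 3976450.3524 W

3976450.3524 W


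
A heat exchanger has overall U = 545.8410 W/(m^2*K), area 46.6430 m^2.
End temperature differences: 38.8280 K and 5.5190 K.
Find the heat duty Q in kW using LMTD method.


LMTD = 17.0733 K
Q = 545.8410 * 46.6430 * 17.0733 = 434679.5501 W = 434.6796 kW

434.6796 kW


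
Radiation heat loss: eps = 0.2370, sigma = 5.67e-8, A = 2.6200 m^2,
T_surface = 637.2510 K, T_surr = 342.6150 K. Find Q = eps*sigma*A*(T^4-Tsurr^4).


T^4 = 1.6491e+11
Tsurr^4 = 1.3779e+10
Q = 0.2370 * 5.67e-8 * 2.6200 * 1.5113e+11 = 5320.8401 W

5320.8401 W


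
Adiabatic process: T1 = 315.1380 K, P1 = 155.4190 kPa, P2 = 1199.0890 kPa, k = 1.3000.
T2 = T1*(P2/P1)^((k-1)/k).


(k-1)/k = 0.2308
(P2/P1)^exp = 1.6024
T2 = 315.1380 * 1.6024 = 504.9789 K

504.9789 K


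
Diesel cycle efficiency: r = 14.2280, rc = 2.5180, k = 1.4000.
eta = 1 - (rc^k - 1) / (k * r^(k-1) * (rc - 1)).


r^(k-1) = 2.8924
rc^k = 3.6432
eta = 0.5700 = 57.0003%

57.0003%


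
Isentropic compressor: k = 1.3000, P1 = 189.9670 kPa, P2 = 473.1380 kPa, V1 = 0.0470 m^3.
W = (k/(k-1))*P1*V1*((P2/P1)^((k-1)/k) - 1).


(k-1)/k = 0.2308
(P2/P1)^exp = 1.2344
W = 4.3333 * 189.9670 * 0.0470 * (1.2344 - 1) = 9.0689 kJ

9.0689 kJ


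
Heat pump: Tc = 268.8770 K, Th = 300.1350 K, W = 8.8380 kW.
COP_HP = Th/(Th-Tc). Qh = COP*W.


COP = 300.1350 / 31.2580 = 9.6019
Qh = 9.6019 * 8.8380 = 84.8613 kW

COP = 9.6019, Qh = 84.8613 kW


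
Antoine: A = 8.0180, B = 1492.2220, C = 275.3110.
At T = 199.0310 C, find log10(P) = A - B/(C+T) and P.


C+T = 474.3420
B/(C+T) = 3.1459
log10(P) = 8.0180 - 3.1459 = 4.8721
P = 10^4.8721 = 74494.1435 mmHg

74494.1435 mmHg


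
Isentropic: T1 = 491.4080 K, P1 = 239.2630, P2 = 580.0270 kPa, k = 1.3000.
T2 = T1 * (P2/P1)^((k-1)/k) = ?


(k-1)/k = 0.2308
(P2/P1)^exp = 1.2267
T2 = 491.4080 * 1.2267 = 602.8229 K

602.8229 K


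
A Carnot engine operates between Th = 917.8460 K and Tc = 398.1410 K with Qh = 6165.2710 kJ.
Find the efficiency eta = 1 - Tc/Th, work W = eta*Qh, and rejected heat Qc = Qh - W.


eta = 1 - 398.1410/917.8460 = 0.5662
W = 0.5662 * 6165.2710 = 3490.9148 kJ
Qc = 6165.2710 - 3490.9148 = 2674.3562 kJ

eta = 56.6222%, W = 3490.9148 kJ, Qc = 2674.3562 kJ


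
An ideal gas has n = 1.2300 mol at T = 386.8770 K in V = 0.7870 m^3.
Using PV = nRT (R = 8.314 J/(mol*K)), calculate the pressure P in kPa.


P = nRT/V = 1.2300 * 8.314 * 386.8770 / 0.7870
= 3956.2893 / 0.7870 = 5027.0512 Pa = 5.0271 kPa

5.0271 kPa


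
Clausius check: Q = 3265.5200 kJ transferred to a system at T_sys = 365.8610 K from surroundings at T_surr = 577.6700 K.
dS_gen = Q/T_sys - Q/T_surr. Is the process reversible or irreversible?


dS_sys = 3265.5200/365.8610 = 8.9256 kJ/K
dS_surr = -3265.5200/577.6700 = -5.6529 kJ/K
dS_gen = 8.9256 - 5.6529 = 3.2727 kJ/K (irreversible)

dS_gen = 3.2727 kJ/K, irreversible


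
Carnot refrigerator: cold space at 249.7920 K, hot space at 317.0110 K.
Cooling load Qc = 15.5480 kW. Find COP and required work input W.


COP = 249.7920 / 67.2190 = 3.7161
W = 15.5480 / 3.7161 = 4.1840 kW

COP = 3.7161, W = 4.1840 kW


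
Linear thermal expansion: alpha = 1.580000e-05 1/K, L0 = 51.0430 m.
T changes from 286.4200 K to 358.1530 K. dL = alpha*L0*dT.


dT = 71.7330 K
dL = 1.580000e-05 * 51.0430 * 71.7330 = 0.057851 m
L_final = 51.100851 m

dL = 0.057851 m


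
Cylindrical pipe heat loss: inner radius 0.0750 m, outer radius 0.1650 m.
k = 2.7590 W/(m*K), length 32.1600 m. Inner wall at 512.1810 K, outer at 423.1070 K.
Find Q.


dT = 89.0740 K
ln(ro/ri) = 0.7885
Q = 2*pi*2.7590*32.1600*89.0740 / 0.7885 = 62982.5663 W

62982.5663 W


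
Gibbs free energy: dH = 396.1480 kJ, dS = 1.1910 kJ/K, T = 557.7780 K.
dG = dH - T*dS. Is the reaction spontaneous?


T*dS = 557.7780 * 1.1910 = 664.3136 kJ
dG = 396.1480 - 664.3136 = -268.1656 kJ (spontaneous)

dG = -268.1656 kJ, spontaneous


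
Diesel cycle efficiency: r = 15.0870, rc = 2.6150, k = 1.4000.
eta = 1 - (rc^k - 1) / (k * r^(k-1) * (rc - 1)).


r^(k-1) = 2.9610
rc^k = 3.8411
eta = 0.5756 = 57.5624%

57.5624%


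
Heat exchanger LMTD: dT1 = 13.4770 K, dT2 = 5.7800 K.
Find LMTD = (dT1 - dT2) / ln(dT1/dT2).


dT1/dT2 = 2.3317
ln(dT1/dT2) = 0.8466
LMTD = 7.6970 / 0.8466 = 9.0919 K

9.0919 K


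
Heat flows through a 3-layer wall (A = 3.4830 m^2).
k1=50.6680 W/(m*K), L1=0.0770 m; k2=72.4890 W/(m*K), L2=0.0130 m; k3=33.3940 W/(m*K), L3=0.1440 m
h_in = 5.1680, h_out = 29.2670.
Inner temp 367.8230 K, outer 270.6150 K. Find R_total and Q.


R_conv_in = 1/(5.1680*3.4830) = 0.0556
R_1 = 0.0770/(50.6680*3.4830) = 0.0004
R_2 = 0.0130/(72.4890*3.4830) = 5.1489e-05
R_3 = 0.1440/(33.3940*3.4830) = 0.0012
R_conv_out = 1/(29.2670*3.4830) = 0.0098
R_total = 0.0671 K/W
Q = 97.2080 / 0.0671 = 1448.8986 W

R_total = 0.0671 K/W, Q = 1448.8986 W


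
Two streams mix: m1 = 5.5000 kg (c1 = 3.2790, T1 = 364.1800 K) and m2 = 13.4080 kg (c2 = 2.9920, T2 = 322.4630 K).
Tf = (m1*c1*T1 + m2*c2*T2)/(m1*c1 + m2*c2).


num = 19503.9673
den = 58.1512
Tf = 335.4007 K

335.4007 K


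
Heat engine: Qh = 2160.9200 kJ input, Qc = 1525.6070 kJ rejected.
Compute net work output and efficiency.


W = 2160.9200 - 1525.6070 = 635.3130 kJ
eta = 635.3130 / 2160.9200 = 0.2940 = 29.4001%

W = 635.3130 kJ, eta = 29.4001%


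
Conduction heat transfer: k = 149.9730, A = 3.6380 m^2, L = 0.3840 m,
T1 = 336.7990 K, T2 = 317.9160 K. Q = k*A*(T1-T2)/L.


dT = 18.8830 K
Q = 149.9730 * 3.6380 * 18.8830 / 0.3840 = 26829.6831 W

26829.6831 W


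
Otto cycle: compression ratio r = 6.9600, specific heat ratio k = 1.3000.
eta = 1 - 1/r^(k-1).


r^(k-1) = 1.7897
eta = 1 - 1/1.7897 = 0.4413 = 44.1250%

44.1250%


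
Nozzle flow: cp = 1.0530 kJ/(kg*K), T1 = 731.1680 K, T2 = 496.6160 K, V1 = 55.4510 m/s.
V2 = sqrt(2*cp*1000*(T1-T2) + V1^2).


dT = 234.5520 K
2*cp*1000*dT = 493966.5120
V1^2 = 3074.8134
V2 = sqrt(497041.3254) = 705.0116 m/s

705.0116 m/s


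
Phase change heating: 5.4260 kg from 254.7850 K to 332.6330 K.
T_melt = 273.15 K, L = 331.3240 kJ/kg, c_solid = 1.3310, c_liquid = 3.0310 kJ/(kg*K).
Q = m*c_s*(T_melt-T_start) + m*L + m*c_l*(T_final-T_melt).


Q1 (sensible, solid) = 5.4260 * 1.3310 * 18.3650 = 132.6321 kJ
Q2 (latent) = 5.4260 * 331.3240 = 1797.7640 kJ
Q3 (sensible, liquid) = 5.4260 * 3.0310 * 59.4830 = 978.2697 kJ
Q_total = 2908.6658 kJ

2908.6658 kJ


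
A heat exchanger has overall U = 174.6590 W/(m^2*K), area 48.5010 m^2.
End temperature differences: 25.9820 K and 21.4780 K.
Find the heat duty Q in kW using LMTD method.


LMTD = 23.6586 K
Q = 174.6590 * 48.5010 * 23.6586 = 200415.1296 W = 200.4151 kW

200.4151 kW


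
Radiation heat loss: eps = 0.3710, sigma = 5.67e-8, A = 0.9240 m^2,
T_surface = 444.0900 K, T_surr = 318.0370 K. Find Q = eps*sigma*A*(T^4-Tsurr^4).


T^4 = 3.8894e+10
Tsurr^4 = 1.0231e+10
Q = 0.3710 * 5.67e-8 * 0.9240 * 2.8663e+10 = 557.1282 W

557.1282 W


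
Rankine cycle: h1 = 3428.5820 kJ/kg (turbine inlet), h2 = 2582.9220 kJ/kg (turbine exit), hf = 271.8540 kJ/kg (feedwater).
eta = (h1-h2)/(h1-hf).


W = 845.6600 kJ/kg
Q_in = 3156.7280 kJ/kg
eta = 0.2679 = 26.7891%

eta = 26.7891%


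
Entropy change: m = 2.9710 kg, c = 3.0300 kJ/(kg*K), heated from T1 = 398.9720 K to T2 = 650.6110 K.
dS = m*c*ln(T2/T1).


T2/T1 = 1.6307
ln(T2/T1) = 0.4890
dS = 2.9710 * 3.0300 * 0.4890 = 4.4022 kJ/K

4.4022 kJ/K


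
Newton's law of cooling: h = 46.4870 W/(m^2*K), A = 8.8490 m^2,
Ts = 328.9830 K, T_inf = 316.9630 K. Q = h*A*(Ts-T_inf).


dT = 12.0200 K
Q = 46.4870 * 8.8490 * 12.0200 = 4944.5888 W

4944.5888 W


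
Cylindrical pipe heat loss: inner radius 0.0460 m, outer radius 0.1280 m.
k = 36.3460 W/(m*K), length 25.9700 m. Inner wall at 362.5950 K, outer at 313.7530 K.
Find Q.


dT = 48.8420 K
ln(ro/ri) = 1.0234
Q = 2*pi*36.3460*25.9700*48.8420 / 1.0234 = 283048.7173 W

283048.7173 W


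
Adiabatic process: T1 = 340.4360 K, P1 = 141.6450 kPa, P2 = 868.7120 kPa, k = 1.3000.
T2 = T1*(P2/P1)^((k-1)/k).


(k-1)/k = 0.2308
(P2/P1)^exp = 1.5197
T2 = 340.4360 * 1.5197 = 517.3763 K

517.3763 K


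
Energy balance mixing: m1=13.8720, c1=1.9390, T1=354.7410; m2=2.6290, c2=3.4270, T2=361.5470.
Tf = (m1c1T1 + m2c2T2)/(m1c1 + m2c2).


num = 12799.1430
den = 35.9074
Tf = 356.4487 K

356.4487 K


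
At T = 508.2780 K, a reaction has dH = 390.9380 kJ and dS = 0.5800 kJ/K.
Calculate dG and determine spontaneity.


T*dS = 508.2780 * 0.5800 = 294.8012 kJ
dG = 390.9380 - 294.8012 = 96.1368 kJ (non-spontaneous)

dG = 96.1368 kJ, non-spontaneous


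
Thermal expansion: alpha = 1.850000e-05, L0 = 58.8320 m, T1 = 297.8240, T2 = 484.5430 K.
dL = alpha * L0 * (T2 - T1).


dT = 186.7190 K
dL = 1.850000e-05 * 58.8320 * 186.7190 = 0.203223 m
L_final = 59.035223 m

dL = 0.203223 m


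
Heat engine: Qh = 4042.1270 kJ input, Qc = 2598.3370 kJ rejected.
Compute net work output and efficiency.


W = 4042.1270 - 2598.3370 = 1443.7900 kJ
eta = 1443.7900 / 4042.1270 = 0.3572 = 35.7186%

W = 1443.7900 kJ, eta = 35.7186%


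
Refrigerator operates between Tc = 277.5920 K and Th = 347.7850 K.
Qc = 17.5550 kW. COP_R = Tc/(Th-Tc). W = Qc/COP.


COP = 277.5920 / 70.1930 = 3.9547
W = 17.5550 / 3.9547 = 4.4390 kW

COP = 3.9547, W = 4.4390 kW


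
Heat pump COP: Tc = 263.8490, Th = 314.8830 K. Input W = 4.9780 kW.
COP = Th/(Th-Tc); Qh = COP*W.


COP = 314.8830 / 51.0340 = 6.1701
Qh = 6.1701 * 4.9780 = 30.7146 kW

COP = 6.1701, Qh = 30.7146 kW


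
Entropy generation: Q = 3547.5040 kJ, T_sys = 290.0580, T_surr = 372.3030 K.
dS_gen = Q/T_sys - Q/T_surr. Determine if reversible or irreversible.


dS_sys = 3547.5040/290.0580 = 12.2303 kJ/K
dS_surr = -3547.5040/372.3030 = -9.5285 kJ/K
dS_gen = 12.2303 - 9.5285 = 2.7018 kJ/K (irreversible)

dS_gen = 2.7018 kJ/K, irreversible


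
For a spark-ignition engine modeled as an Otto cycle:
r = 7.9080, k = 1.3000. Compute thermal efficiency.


r^(k-1) = 1.8596
eta = 1 - 1/1.8596 = 0.4623 = 46.2251%

46.2251%


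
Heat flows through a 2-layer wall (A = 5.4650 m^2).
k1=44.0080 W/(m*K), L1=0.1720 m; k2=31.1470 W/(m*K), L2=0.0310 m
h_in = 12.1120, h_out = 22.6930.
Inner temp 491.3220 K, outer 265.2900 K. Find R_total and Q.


R_conv_in = 1/(12.1120*5.4650) = 0.0151
R_1 = 0.1720/(44.0080*5.4650) = 0.0007
R_2 = 0.0310/(31.1470*5.4650) = 0.0002
R_conv_out = 1/(22.6930*5.4650) = 0.0081
R_total = 0.0241 K/W
Q = 226.0320 / 0.0241 = 9391.3025 W

R_total = 0.0241 K/W, Q = 9391.3025 W


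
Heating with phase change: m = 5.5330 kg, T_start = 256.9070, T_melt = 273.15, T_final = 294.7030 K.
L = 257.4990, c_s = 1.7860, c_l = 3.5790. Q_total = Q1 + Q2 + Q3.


Q1 (sensible, solid) = 5.5330 * 1.7860 * 16.2430 = 160.5123 kJ
Q2 (latent) = 5.5330 * 257.4990 = 1424.7420 kJ
Q3 (sensible, liquid) = 5.5330 * 3.5790 * 21.5530 = 426.8056 kJ
Q_total = 2012.0599 kJ

2012.0599 kJ


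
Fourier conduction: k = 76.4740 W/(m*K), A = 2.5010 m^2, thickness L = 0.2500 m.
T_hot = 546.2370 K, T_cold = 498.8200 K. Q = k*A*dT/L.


dT = 47.4170 K
Q = 76.4740 * 2.5010 * 47.4170 / 0.2500 = 36276.1813 W

36276.1813 W


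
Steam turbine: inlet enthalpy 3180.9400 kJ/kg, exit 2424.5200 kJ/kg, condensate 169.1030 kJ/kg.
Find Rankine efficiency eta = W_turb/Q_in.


W = 756.4200 kJ/kg
Q_in = 3011.8370 kJ/kg
eta = 0.2511 = 25.1149%

eta = 25.1149%


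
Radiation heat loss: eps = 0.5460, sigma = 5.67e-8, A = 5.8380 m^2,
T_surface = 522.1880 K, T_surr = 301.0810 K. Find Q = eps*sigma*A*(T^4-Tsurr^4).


T^4 = 7.4355e+10
Tsurr^4 = 8.2174e+09
Q = 0.5460 * 5.67e-8 * 5.8380 * 6.6137e+10 = 11953.2333 W

11953.2333 W


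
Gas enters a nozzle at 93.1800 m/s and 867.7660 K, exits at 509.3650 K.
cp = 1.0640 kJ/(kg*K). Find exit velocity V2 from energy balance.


dT = 358.4010 K
2*cp*1000*dT = 762677.3280
V1^2 = 8682.5124
V2 = sqrt(771359.8404) = 878.2709 m/s

878.2709 m/s


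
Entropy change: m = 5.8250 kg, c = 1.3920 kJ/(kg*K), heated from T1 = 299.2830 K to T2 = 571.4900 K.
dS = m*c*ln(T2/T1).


T2/T1 = 1.9095
ln(T2/T1) = 0.6469
dS = 5.8250 * 1.3920 * 0.6469 = 5.2450 kJ/K

5.2450 kJ/K


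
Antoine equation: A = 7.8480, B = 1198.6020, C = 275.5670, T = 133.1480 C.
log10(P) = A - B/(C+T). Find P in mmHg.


C+T = 408.7150
B/(C+T) = 2.9326
log10(P) = 7.8480 - 2.9326 = 4.9154
P = 10^4.9154 = 82297.9953 mmHg

82297.9953 mmHg


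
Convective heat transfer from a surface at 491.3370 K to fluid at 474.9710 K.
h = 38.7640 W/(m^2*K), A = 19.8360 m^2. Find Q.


dT = 16.3660 K
Q = 38.7640 * 19.8360 * 16.3660 = 12584.1890 W

12584.1890 W


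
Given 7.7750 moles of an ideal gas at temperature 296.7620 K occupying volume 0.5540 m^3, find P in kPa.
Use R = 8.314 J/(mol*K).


P = nRT/V = 7.7750 * 8.314 * 296.7620 / 0.5540
= 19183.0963 / 0.5540 = 34626.5276 Pa = 34.6265 kPa

34.6265 kPa


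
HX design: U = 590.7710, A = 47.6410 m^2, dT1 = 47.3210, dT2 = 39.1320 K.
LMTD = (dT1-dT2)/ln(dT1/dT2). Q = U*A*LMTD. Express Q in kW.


LMTD = 43.0969 K
Q = 590.7710 * 47.6410 * 43.0969 = 1212959.1222 W = 1212.9591 kW

1212.9591 kW


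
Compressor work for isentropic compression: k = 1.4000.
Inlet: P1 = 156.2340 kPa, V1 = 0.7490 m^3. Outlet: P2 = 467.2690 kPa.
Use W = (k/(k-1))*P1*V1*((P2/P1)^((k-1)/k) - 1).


(k-1)/k = 0.2857
(P2/P1)^exp = 1.3675
W = 3.5000 * 156.2340 * 0.7490 * (1.3675 - 1) = 150.5329 kJ

150.5329 kJ


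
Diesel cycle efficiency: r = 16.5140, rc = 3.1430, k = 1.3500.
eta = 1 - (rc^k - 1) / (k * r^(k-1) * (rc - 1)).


r^(k-1) = 2.6684
rc^k = 4.6926
eta = 0.5217 = 52.1668%

52.1668%


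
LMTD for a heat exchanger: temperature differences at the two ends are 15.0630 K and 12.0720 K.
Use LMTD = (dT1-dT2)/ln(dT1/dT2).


dT1/dT2 = 1.2478
ln(dT1/dT2) = 0.2214
LMTD = 2.9910 / 0.2214 = 13.5124 K

13.5124 K


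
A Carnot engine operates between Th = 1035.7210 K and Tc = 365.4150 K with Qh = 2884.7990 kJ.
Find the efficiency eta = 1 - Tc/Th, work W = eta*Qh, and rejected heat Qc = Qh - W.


eta = 1 - 365.4150/1035.7210 = 0.6472
W = 0.6472 * 2884.7990 = 1867.0067 kJ
Qc = 2884.7990 - 1867.0067 = 1017.7923 kJ

eta = 64.7188%, W = 1867.0067 kJ, Qc = 1017.7923 kJ


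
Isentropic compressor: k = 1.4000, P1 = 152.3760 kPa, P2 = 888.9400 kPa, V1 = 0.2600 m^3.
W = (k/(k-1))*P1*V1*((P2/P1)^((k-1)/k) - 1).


(k-1)/k = 0.2857
(P2/P1)^exp = 1.6552
W = 3.5000 * 152.3760 * 0.2600 * (1.6552 - 1) = 90.8483 kJ

90.8483 kJ


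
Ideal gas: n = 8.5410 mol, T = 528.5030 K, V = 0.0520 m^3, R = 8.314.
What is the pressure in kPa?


P = nRT/V = 8.5410 * 8.314 * 528.5030 / 0.0520
= 37528.9314 / 0.0520 = 721710.2200 Pa = 721.7102 kPa

721.7102 kPa


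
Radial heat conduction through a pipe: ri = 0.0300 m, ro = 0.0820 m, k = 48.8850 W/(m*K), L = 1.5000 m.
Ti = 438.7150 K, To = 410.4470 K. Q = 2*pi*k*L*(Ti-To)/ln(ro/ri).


dT = 28.2680 K
ln(ro/ri) = 1.0055
Q = 2*pi*48.8850*1.5000*28.2680 / 1.0055 = 12952.4019 W

12952.4019 W


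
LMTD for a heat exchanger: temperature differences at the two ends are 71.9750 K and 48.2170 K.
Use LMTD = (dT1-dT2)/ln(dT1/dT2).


dT1/dT2 = 1.4927
ln(dT1/dT2) = 0.4006
LMTD = 23.7580 / 0.4006 = 59.3050 K

59.3050 K


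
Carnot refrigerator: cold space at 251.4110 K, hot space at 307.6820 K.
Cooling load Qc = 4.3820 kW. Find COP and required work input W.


COP = 251.4110 / 56.2710 = 4.4679
W = 4.3820 / 4.4679 = 0.9808 kW

COP = 4.4679, W = 0.9808 kW


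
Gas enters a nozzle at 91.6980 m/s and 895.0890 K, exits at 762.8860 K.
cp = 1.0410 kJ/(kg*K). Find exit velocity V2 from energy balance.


dT = 132.2030 K
2*cp*1000*dT = 275246.6460
V1^2 = 8408.5232
V2 = sqrt(283655.1692) = 532.5929 m/s

532.5929 m/s


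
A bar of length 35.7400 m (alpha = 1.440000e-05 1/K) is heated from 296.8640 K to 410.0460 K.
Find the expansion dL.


dT = 113.1820 K
dL = 1.440000e-05 * 35.7400 * 113.1820 = 0.058250 m
L_final = 35.798250 m

dL = 0.058250 m


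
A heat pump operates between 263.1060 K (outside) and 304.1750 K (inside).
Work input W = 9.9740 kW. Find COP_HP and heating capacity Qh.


COP = 304.1750 / 41.0690 = 7.4064
Qh = 7.4064 * 9.9740 = 73.8718 kW

COP = 7.4064, Qh = 73.8718 kW


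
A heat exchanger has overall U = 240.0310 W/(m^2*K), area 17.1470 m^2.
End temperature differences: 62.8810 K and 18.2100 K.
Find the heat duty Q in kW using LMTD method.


LMTD = 36.0461 K
Q = 240.0310 * 17.1470 * 36.0461 = 148359.0740 W = 148.3591 kW

148.3591 kW


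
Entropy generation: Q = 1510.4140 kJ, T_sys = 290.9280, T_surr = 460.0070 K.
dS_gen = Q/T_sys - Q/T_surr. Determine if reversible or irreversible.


dS_sys = 1510.4140/290.9280 = 5.1917 kJ/K
dS_surr = -1510.4140/460.0070 = -3.2835 kJ/K
dS_gen = 5.1917 - 3.2835 = 1.9083 kJ/K (irreversible)

dS_gen = 1.9083 kJ/K, irreversible


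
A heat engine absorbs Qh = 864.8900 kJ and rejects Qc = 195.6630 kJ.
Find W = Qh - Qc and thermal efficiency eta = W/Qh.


W = 864.8900 - 195.6630 = 669.2270 kJ
eta = 669.2270 / 864.8900 = 0.7738 = 77.3771%

W = 669.2270 kJ, eta = 77.3771%


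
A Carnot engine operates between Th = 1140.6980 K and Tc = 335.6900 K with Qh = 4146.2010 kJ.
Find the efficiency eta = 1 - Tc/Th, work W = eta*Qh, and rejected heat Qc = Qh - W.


eta = 1 - 335.6900/1140.6980 = 0.7057
W = 0.7057 * 4146.2010 = 2926.0374 kJ
Qc = 4146.2010 - 2926.0374 = 1220.1636 kJ

eta = 70.5715%, W = 2926.0374 kJ, Qc = 1220.1636 kJ


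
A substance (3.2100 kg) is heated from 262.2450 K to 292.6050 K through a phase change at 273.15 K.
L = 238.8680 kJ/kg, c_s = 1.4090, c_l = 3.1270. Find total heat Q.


Q1 (sensible, solid) = 3.2100 * 1.4090 * 10.9050 = 49.3221 kJ
Q2 (latent) = 3.2100 * 238.8680 = 766.7663 kJ
Q3 (sensible, liquid) = 3.2100 * 3.1270 * 19.4550 = 195.2829 kJ
Q_total = 1011.3713 kJ

1011.3713 kJ


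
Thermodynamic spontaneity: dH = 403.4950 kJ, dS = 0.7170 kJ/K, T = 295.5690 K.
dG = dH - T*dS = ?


T*dS = 295.5690 * 0.7170 = 211.9230 kJ
dG = 403.4950 - 211.9230 = 191.5720 kJ (non-spontaneous)

dG = 191.5720 kJ, non-spontaneous


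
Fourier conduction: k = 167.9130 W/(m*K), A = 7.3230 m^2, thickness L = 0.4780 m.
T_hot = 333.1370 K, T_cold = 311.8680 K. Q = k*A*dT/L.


dT = 21.2690 K
Q = 167.9130 * 7.3230 * 21.2690 / 0.4780 = 54713.2521 W

54713.2521 W


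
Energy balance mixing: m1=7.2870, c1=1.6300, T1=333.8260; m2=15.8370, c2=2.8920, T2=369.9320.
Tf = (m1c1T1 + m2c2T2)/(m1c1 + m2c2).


num = 20908.2308
den = 57.6784
Tf = 362.4966 K

362.4966 K


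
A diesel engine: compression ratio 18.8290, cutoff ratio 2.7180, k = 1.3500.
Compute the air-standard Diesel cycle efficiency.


r^(k-1) = 2.7938
rc^k = 3.8569
eta = 0.5591 = 55.9094%

55.9094%


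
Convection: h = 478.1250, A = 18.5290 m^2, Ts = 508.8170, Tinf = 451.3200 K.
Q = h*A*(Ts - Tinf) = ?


dT = 57.4970 K
Q = 478.1250 * 18.5290 * 57.4970 = 509376.1647 W

509376.1647 W


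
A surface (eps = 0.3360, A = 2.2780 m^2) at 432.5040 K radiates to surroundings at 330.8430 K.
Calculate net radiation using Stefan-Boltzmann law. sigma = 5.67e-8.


T^4 = 3.4991e+10
Tsurr^4 = 1.1981e+10
Q = 0.3360 * 5.67e-8 * 2.2780 * 2.3010e+10 = 998.6234 W

998.6234 W


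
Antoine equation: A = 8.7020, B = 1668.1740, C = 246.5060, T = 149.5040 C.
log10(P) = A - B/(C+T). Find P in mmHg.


C+T = 396.0100
B/(C+T) = 4.2125
log10(P) = 8.7020 - 4.2125 = 4.4895
P = 10^4.4895 = 30870.6497 mmHg

30870.6497 mmHg


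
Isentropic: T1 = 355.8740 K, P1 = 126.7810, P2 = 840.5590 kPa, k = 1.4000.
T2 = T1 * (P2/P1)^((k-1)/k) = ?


(k-1)/k = 0.2857
(P2/P1)^exp = 1.7168
T2 = 355.8740 * 1.7168 = 610.9625 K

610.9625 K


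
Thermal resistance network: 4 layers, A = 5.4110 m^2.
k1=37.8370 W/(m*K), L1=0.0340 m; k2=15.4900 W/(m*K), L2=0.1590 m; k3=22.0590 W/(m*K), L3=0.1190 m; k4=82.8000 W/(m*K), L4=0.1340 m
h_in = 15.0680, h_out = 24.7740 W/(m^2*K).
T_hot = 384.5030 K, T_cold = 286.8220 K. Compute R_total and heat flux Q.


R_conv_in = 1/(15.0680*5.4110) = 0.0123
R_1 = 0.0340/(37.8370*5.4110) = 0.0002
R_2 = 0.1590/(15.4900*5.4110) = 0.0019
R_3 = 0.1190/(22.0590*5.4110) = 0.0010
R_4 = 0.1340/(82.8000*5.4110) = 0.0003
R_conv_out = 1/(24.7740*5.4110) = 0.0075
R_total = 0.0231 K/W
Q = 97.6810 / 0.0231 = 4231.5646 W

R_total = 0.0231 K/W, Q = 4231.5646 W


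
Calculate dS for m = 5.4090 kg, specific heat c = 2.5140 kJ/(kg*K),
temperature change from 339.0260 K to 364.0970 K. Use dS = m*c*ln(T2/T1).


T2/T1 = 1.0740
ln(T2/T1) = 0.0713
dS = 5.4090 * 2.5140 * 0.0713 = 0.9701 kJ/K

0.9701 kJ/K


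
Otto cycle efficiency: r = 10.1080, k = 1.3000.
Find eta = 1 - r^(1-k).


r^(k-1) = 2.0017
eta = 1 - 1/2.0017 = 0.5004 = 50.0425%

50.0425%


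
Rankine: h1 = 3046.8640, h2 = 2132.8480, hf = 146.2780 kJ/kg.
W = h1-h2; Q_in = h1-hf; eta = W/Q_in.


W = 914.0160 kJ/kg
Q_in = 2900.5860 kJ/kg
eta = 0.3151 = 31.5114%

eta = 31.5114%


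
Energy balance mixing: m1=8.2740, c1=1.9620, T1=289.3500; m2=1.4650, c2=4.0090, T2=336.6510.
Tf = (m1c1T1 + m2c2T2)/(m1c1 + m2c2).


num = 6674.4023
den = 22.1068
Tf = 301.9166 K

301.9166 K


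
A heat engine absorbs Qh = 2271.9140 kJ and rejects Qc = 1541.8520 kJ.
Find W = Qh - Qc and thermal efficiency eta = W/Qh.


W = 2271.9140 - 1541.8520 = 730.0620 kJ
eta = 730.0620 / 2271.9140 = 0.3213 = 32.1342%

W = 730.0620 kJ, eta = 32.1342%


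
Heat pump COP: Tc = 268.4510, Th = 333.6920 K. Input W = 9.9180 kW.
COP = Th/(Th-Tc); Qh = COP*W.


COP = 333.6920 / 65.2410 = 5.1148
Qh = 5.1148 * 9.9180 = 50.7282 kW

COP = 5.1148, Qh = 50.7282 kW


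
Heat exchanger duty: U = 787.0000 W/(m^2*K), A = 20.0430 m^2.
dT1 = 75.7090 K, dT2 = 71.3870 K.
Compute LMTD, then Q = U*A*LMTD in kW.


LMTD = 73.5268 K
Q = 787.0000 * 20.0430 * 73.5268 = 1159800.5283 W = 1159.8005 kW

1159.8005 kW


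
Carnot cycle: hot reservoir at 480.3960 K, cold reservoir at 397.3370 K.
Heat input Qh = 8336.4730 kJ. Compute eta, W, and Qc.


eta = 1 - 397.3370/480.3960 = 0.1729
W = 0.1729 * 8336.4730 = 1441.3507 kJ
Qc = 8336.4730 - 1441.3507 = 6895.1223 kJ

eta = 17.2897%, W = 1441.3507 kJ, Qc = 6895.1223 kJ


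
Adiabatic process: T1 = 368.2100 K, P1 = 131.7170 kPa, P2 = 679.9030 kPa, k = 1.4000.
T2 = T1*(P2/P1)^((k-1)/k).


(k-1)/k = 0.2857
(P2/P1)^exp = 1.5983
T2 = 368.2100 * 1.5983 = 588.5105 K

588.5105 K


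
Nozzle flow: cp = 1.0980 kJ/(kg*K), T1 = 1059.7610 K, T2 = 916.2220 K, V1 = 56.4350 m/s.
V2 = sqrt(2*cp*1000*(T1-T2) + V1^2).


dT = 143.5390 K
2*cp*1000*dT = 315211.6440
V1^2 = 3184.9092
V2 = sqrt(318396.5532) = 564.2664 m/s

564.2664 m/s


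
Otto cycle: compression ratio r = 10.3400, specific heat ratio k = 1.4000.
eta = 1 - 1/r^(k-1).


r^(k-1) = 2.5457
eta = 1 - 1/2.5457 = 0.6072 = 60.7182%

60.7182%


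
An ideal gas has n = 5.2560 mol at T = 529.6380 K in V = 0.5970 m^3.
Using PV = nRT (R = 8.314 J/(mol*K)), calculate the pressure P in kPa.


P = nRT/V = 5.2560 * 8.314 * 529.6380 / 0.5970
= 23144.3247 / 0.5970 = 38767.7131 Pa = 38.7677 kPa

38.7677 kPa


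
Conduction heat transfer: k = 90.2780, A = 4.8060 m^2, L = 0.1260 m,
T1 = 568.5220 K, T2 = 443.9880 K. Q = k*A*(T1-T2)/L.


dT = 124.5340 K
Q = 90.2780 * 4.8060 * 124.5340 / 0.1260 = 428827.9544 W

428827.9544 W


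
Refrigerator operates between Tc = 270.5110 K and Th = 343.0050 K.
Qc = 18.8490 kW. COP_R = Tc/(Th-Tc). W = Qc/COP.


COP = 270.5110 / 72.4940 = 3.7315
W = 18.8490 / 3.7315 = 5.0513 kW

COP = 3.7315, W = 5.0513 kW


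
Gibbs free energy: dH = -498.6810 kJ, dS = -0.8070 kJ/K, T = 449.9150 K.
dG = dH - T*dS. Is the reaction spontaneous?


T*dS = 449.9150 * -0.8070 = -363.0814 kJ
dG = -498.6810 + 363.0814 = -135.5996 kJ (spontaneous)

dG = -135.5996 kJ, spontaneous


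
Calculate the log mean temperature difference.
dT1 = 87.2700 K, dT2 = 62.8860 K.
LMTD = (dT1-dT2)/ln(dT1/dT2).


dT1/dT2 = 1.3877
ln(dT1/dT2) = 0.3277
LMTD = 24.3840 / 0.3277 = 74.4133 K

74.4133 K


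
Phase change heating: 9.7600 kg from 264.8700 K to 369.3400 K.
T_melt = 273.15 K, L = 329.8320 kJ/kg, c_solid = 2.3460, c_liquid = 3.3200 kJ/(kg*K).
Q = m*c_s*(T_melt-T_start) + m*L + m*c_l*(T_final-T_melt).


Q1 (sensible, solid) = 9.7600 * 2.3460 * 8.2800 = 189.5868 kJ
Q2 (latent) = 9.7600 * 329.8320 = 3219.1603 kJ
Q3 (sensible, liquid) = 9.7600 * 3.3200 * 96.1900 = 3116.8638 kJ
Q_total = 6525.6110 kJ

6525.6110 kJ
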